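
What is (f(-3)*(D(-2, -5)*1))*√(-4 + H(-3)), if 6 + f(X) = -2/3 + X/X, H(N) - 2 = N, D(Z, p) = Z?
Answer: 34*I*√5/3 ≈ 25.342*I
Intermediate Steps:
H(N) = 2 + N
f(X) = -17/3 (f(X) = -6 + (-2/3 + X/X) = -6 + (-2*⅓ + 1) = -6 + (-⅔ + 1) = -6 + ⅓ = -17/3)
(f(-3)*(D(-2, -5)*1))*√(-4 + H(-3)) = (-(-34)/3)*√(-4 + (2 - 3)) = (-17/3*(-2))*√(-4 - 1) = 34*√(-5)/3 = 34*(I*√5)/3 = 34*I*√5/3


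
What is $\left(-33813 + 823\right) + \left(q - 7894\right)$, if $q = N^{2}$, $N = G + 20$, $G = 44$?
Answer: $-36788$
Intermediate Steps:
$N = 64$ ($N = 44 + 20 = 64$)
$q = 4096$ ($q = 64^{2} = 4096$)
$\left(-33813 + 823\right) + \left(q - 7894\right) = \left(-33813 + 823\right) + \left(4096 - 7894\right) = -32990 + \left(4096 - 7894\right) = -32990 - 3798 = -36788$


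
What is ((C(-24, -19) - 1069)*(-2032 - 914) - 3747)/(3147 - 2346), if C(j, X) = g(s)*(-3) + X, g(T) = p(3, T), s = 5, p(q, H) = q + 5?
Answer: 1090735/267 ≈ 4085.1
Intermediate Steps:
p(q, H) = 5 + q
g(T) = 8 (g(T) = 5 + 3 = 8)
C(j, X) = -24 + X (C(j, X) = 8*(-3) + X = -24 + X)
((C(-24, -19) - 1069)*(-2032 - 914) - 3747)/(3147 - 2346) = (((-24 - 19) - 1069)*(-2032 - 914) - 3747)/(3147 - 2346) = ((-43 - 1069)*(-2946) - 3747)/801 = (-1112*(-2946) - 3747)*(1/801) = (3275952 - 3747)*(1/801) = 3272205*(1/801) = 1090735/267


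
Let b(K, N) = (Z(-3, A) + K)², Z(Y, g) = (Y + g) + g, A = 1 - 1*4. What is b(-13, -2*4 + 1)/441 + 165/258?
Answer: 65879/37926 ≈ 1.7370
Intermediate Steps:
A = -3 (A = 1 - 4 = -3)
Z(Y, g) = Y + 2*g
b(K, N) = (-9 + K)² (b(K, N) = ((-3 + 2*(-3)) + K)² = ((-3 - 6) + K)² = (-9 + K)²)
b(-13, -2*4 + 1)/441 + 165/258 = (-9 - 13)²/441 + 165/258 = (-22)²*(1/441) + 165*(1/258) = 484*(1/441) + 55/86 = 484/441 + 55/86 = 65879/37926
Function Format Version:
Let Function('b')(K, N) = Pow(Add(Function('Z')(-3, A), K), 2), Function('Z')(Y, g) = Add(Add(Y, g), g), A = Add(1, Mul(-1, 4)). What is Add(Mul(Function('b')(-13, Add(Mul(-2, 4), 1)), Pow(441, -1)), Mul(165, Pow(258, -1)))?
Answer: Rational(65879, 37926) ≈ 1.7370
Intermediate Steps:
A = -3 (A = Add(1, -4) = -3)
Function('Z')(Y, g) = Add(Y, Mul(2, g))
Function('b')(K, N) = Pow(Add(-9, K), 2) (Function('b')(K, N) = Pow(Add(Add(-3, Mul(2, -3)), K), 2) = Pow(Add(Add(-3, -6), K), 2) = Pow(Add(-9, K), 2))
Add(Mul(Function('b')(-13, Add(Mul(-2, 4), 1)), Pow(441, -1)), Mul(165, Pow(258, -1))) = Add(Mul(Pow(Add(-9, -13), 2), Pow(441, -1)), Mul(165, Pow(258, -1))) = Add(Mul(Pow(-22, 2), Rational(1, 441)), Mul(165, Rational(1, 258))) = Add(Mul(484, Rational(1, 441)), Rational(55, 86)) = Add(Rational(484, 441), Rational(55, 86)) = Rational(65879, 37926)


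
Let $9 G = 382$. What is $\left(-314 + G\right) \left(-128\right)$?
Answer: $\frac{312832}{9} \approx 34759.0$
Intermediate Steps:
$G = \frac{382}{9}$ ($G = \frac{1}{9} \cdot 382 = \frac{382}{9} \approx 42.444$)
$\left(-314 + G\right) \left(-128\right) = \left(-314 + \frac{382}{9}\right) \left(-128\right) = \left(- \frac{2444}{9}\right) \left(-128\right) = \frac{312832}{9}$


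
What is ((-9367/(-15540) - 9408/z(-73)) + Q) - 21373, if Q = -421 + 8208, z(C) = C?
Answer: -15265346009/1134420 ≈ -13457.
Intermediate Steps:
Q = 7787
((-9367/(-15540) - 9408/z(-73)) + Q) - 21373 = ((-9367/(-15540) - 9408/(-73)) + 7787) - 21373 = ((-9367*(-1/15540) - 9408*(-1/73)) + 7787) - 21373 = ((9367/15540 + 9408/73) + 7787) - 21373 = (146884111/1134420 + 7787) - 21373 = 8980612651/1134420 - 21373 = -15265346009/1134420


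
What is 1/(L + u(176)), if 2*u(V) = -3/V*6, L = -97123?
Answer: -176/17093657 ≈ -1.0296e-5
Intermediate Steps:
u(V) = -9/V (u(V) = (-3/V*6)/2 = (-18/V)/2 = -9/V)
1/(L + u(176)) = 1/(-97123 - 9/176) = 1/(-17093657/176) = -176/17093657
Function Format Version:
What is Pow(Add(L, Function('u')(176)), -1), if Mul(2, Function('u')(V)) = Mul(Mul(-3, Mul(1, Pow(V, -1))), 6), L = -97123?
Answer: Rational(-176, 17093657) ≈ -1.0296e-5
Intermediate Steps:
Function('u')(V) = Mul(-9, Pow(V, -1)) (Function('u')(V) = Mul(Rational(1, 2), Mul(Mul(-3, Mul(1, Pow(V, -1))), 6)) = Mul(Rational(1, 2), Mul(Mul(-3, Pow(V, -1)), 6)) = Mul(Rational(1, 2), Mul(-18, Pow(V, -1))) = Mul(-9, Pow(V, -1)))
Pow(Add(L, Function('u')(176)), -1) = Pow(Add(-97123, Mul(-9, Pow(176, -1))), -1) = Pow(Add(-97123, Mul(-9, Rational(1, 176))), -1) = Pow(Add(-97123, Rational(-9, 176)), -1) = Pow(Rational(-17093657, 176), -1) = Rational(-176, 17093657)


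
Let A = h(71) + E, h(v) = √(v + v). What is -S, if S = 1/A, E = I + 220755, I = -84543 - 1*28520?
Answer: -53846/5798783361 + √142/11597566722 ≈ -9.2847e-6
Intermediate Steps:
I = -113063 (I = -84543 - 28520 = -113063)
h(v) = √2*√v (h(v) = √(2*v) = √2*√v)
E = 107692 (E = -113063 + 220755 = 107692)
A = 107692 + √142 (A = √2*√71 + 107692 = √142 + 107692 = 107692 + √142 ≈ 1.0770e+5)
S = 1/(107692 + √142) ≈ 9.2847e-6
-S = -(53846/5798783361 - √142/11597566722) = -53846/5798783361 + √142/11597566722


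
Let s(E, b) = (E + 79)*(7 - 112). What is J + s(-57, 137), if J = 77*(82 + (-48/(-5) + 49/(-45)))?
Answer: 209671/45 ≈ 4659.4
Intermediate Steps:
s(E, b) = -8295 - 105*E (s(E, b) = (79 + E)*(-105) = -8295 - 105*E)
J = 313621/45 (J = 77*(82 + (-48*(-1/5) + 49*(-1/45))) = 77*(82 + (48/5 - 49/45)) = 77*(82 + 383/45) = 77*(4073/45) = 313621/45 ≈ 6969.4)
J + s(-57, 137) = 313621/45 + (-8295 - 105*(-57)) = 313621/45 + (-8295 + 5985) = 313621/45 - 2310 = 209671/45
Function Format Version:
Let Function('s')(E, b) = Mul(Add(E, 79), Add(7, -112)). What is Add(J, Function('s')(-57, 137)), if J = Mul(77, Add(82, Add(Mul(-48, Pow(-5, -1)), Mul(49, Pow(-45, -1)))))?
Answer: Rational(209671, 45) ≈ 4659.4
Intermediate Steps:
Function('s')(E, b) = Add(-8295, Mul(-105, E)) (Function('s')(E, b) = Mul(Add(79, E), -105) = Add(-8295, Mul(-105, E)))
J = Rational(313621, 45) (J = Mul(77, Add(82, Add(Mul(-48, Rational(-1, 5)), Mul(49, Rational(-1, 45))))) = Mul(77, Add(82, Add(Rational(48, 5), Rational(-49, 45)))) = Mul(77, Add(82, Rational(383, 45))) = Mul(77, Rational(4073, 45)) = Rational(313621, 45) ≈ 6969.4)
Add(J, Function('s')(-57, 137)) = Add(Rational(313621, 45), Add(-8295, Mul(-105, -57))) = Add(Rational(313621, 45), Add(-8295, 5985)) = Add(Rational(313621, 45), -2310) = Rational(209671, 45)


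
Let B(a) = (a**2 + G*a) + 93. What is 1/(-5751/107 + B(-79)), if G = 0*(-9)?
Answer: 107/671987 ≈ 0.00015923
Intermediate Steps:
G = 0
B(a) = 93 + a**2 (B(a) = (a**2 + 0*a) + 93 = (a**2 + 0) + 93 = a**2 + 93 = 93 + a**2)
1/(-5751/107 + B(-79)) = 1/(-5751/107 + (93 + (-79)**2)) = 1/(-5751*1/107 + (93 + 6241)) = 1/(-5751/107 + 6334) = 1/(671987/107) = 107/671987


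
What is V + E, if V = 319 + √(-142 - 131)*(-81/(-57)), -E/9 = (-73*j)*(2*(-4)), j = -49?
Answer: 257863 + 27*I*√273/19 ≈ 2.5786e+5 + 23.48*I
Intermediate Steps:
E = 257544 (E = -9*(-73*(-49))*2*(-4) = -32193*(-8) = -9*(-28616) = 257544)
V = 319 + 27*I*√273/19 (V = 319 + √(-273)*(-81*(-1/57)) = 319 + (I*√273)*(27/19) = 319 + 27*I*√273/19 ≈ 319.0 + 23.48*I)
V + E = (319 + 27*I*√273/19) + 257544 = 257863 + 27*I*√273/19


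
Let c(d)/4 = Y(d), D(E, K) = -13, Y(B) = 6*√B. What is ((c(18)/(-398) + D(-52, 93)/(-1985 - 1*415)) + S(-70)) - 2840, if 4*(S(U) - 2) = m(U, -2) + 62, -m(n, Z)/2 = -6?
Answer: -6766787/2400 - 36*√2/199 ≈ -2819.8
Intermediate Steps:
c(d) = 24*√d (c(d) = 4*(6*√d) = 24*√d)
m(n, Z) = 12 (m(n, Z) = -2*(-6) = 12)
S(U) = 41/2 (S(U) = 2 + (12 + 62)/4 = 2 + (¼)*74 = 2 + 37/2 = 41/2)
((c(18)/(-398) + D(-52, 93)/(-1985 - 1*415)) + S(-70)) - 2840 = (((24*√18)/(-398) - 13/(-1985 - 1*415)) + 41/2) - 2840 = (((24*(3*√2))*(-1/398) - 13/(-1985 - 415)) + 41/2) - 2840 = (((72*√2)*(-1/398) - 13/(-2400)) + 41/2) - 2840 = ((-36*√2/199 - 13*(-1/2400)) + 41/2) - 2840 = ((-36*√2/199 + 13/2400) + 41/2) - 2840 = ((13/2400 - 36*√2/199) + 41/2) - 2840 = (49213/2400 - 36*√2/199) - 2840 = -6766787/2400 - 36*√2/199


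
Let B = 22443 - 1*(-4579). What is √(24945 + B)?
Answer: √51967 ≈ 227.96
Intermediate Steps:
B = 27022 (B = 22443 + 4579 = 27022)
√(24945 + B) = √(24945 + 27022) = √51967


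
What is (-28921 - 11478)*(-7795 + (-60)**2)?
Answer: 169473805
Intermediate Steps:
(-28921 - 11478)*(-7795 + (-60)**2) = -40399*(-7795 + 3600) = -40399*(-4195) = 169473805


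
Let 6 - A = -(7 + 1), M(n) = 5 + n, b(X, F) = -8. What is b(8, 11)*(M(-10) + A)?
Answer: -72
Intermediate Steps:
A = 14 (A = 6 - (-1)*(7 + 1) = 6 - (-1)*8 = 6 - 1*(-8) = 6 + 8 = 14)
b(8, 11)*(M(-10) + A) = -8*((5 - 10) + 14) = -8*(-5 + 14) = -8*9 = -72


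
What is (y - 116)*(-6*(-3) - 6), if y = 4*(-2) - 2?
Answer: -1512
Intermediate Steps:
y = -10 (y = -8 - 2 = -10)
(y - 116)*(-6*(-3) - 6) = (-10 - 116)*(-6*(-3) - 6) = -126*(18 - 6) = -126*12 = -1512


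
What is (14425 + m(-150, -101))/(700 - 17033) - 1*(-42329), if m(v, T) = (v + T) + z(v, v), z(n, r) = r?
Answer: 691345533/16333 ≈ 42328.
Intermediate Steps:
m(v, T) = T + 2*v (m(v, T) = (v + T) + v = (T + v) + v = T + 2*v)
(14425 + m(-150, -101))/(700 - 17033) - 1*(-42329) = (14425 + (-101 + 2*(-150)))/(700 - 17033) - 1*(-42329) = (14425 + (-101 - 300))/(-16333) + 42329 = (14425 - 401)*(-1/16333) + 42329 = 14024*(-1/16333) + 42329 = -14024/16333 + 42329 = 691345533/16333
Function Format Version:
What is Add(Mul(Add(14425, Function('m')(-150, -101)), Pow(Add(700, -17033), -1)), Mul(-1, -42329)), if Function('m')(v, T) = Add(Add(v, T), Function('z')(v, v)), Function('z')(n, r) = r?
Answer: Rational(691345533, 16333) ≈ 42328.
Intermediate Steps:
Function('m')(v, T) = Add(T, Mul(2, v)) (Function('m')(v, T) = Add(Add(v, T), v) = Add(Add(T, v), v) = Add(T, Mul(2, v)))
Add(Mul(Add(14425, Function('m')(-150, -101)), Pow(Add(700, -17033), -1)), Mul(-1, -42329)) = Add(Mul(Add(14425, Add(-101, Mul(2, -150))), Pow(Add(700, -17033), -1)), Mul(-1, -42329)) = Add(Mul(Add(14425, Add(-101, -300)), Pow(-16333, -1)), 42329) = Add(Mul(Add(14425, -401), Rational(-1, 16333)), 42329) = Add(Mul(14024, Rational(-1, 16333)), 42329) = Add(Rational(-14024, 16333), 42329) = Rational(691345533, 16333)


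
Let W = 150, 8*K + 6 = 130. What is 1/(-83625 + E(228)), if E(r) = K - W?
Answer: -2/167519 ≈ -1.1939e-5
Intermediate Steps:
K = 31/2 (K = -¾ + (⅛)*130 = -¾ + 65/4 = 31/2 ≈ 15.500)
E(r) = -269/2 (E(r) = 31/2 - 1*150 = 31/2 - 150 = -269/2)
1/(-83625 + E(228)) = 1/(-83625 - 269/2) = 1/(-167519/2) = -2/167519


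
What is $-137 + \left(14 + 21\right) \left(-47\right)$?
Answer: $-1782$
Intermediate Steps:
$-137 + \left(14 + 21\right) \left(-47\right) = -137 + 35 \left(-47\right) = -137 - 1645 = -1782$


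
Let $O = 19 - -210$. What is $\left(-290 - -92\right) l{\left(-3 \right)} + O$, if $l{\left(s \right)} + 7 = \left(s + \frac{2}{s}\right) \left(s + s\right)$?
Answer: $-2741$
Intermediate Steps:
$l{\left(s \right)} = -7 + 2 s \left(s + \frac{2}{s}\right)$ ($l{\left(s \right)} = -7 + \left(s + \frac{2}{s}\right) \left(s + s\right) = -7 + \left(s + \frac{2}{s}\right) 2 s = -7 + 2 s \left(s + \frac{2}{s}\right)$)
$O = 229$ ($O = 19 + 210 = 229$)
$\left(-290 - -92\right) l{\left(-3 \right)} + O = \left(-290 - -92\right) \left(-3 + 2 \left(-3\right)^{2}\right) + 229 = \left(-290 + 92\right) \left(-3 + 2 \cdot 9\right) + 229 = - 198 \left(-3 + 18\right) + 229 = \left(-198\right) 15 + 229 = -2970 + 229 = -2741$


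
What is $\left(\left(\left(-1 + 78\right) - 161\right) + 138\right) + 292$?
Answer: $346$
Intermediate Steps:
$\left(\left(\left(-1 + 78\right) - 161\right) + 138\right) + 292 = \left(\left(77 - 161\right) + 138\right) + 292 = \left(-84 + 138\right) + 292 = 54 + 292 = 346$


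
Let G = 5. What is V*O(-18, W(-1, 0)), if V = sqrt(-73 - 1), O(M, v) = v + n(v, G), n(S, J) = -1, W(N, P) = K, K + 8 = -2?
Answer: -11*I*sqrt(74) ≈ -94.626*I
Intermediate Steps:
K = -10 (K = -8 - 2 = -10)
W(N, P) = -10
O(M, v) = -1 + v (O(M, v) = v - 1 = -1 + v)
V = I*sqrt(74) (V = sqrt(-74) = I*sqrt(74) ≈ 8.6023*I)
V*O(-18, W(-1, 0)) = (I*sqrt(74))*(-1 - 10) = (I*sqrt(74))*(-11) = -11*I*sqrt(74)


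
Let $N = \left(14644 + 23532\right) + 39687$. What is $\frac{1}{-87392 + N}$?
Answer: $- \frac{1}{9529} \approx -0.00010494$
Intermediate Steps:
$N = 77863$ ($N = 38176 + 39687 = 77863$)
$\frac{1}{-87392 + N} = \frac{1}{-87392 + 77863} = \frac{1}{-9529} = - \frac{1}{9529}$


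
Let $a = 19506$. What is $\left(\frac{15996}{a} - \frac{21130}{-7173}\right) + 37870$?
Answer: $\frac{883194365858}{23319423} \approx 37874.0$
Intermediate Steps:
$\left(\frac{15996}{a} - \frac{21130}{-7173}\right) + 37870 = \left(\frac{15996}{19506} - \frac{21130}{-7173}\right) + 37870 = \left(15996 \cdot \frac{1}{19506} - - \frac{21130}{7173}\right) + 37870 = \left(\frac{2666}{3251} + \frac{21130}{7173}\right) + 37870 = \frac{87816848}{23319423} + 37870 = \frac{883194365858}{23319423}$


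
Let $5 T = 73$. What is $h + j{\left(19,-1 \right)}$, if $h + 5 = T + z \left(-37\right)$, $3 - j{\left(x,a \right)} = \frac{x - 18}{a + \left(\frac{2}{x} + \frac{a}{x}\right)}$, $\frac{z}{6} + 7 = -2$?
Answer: $\frac{181049}{90} \approx 2011.7$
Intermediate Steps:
$T = \frac{73}{5}$ ($T = \frac{1}{5} \cdot 73 = \frac{73}{5} \approx 14.6$)
$z = -54$ ($z = -42 + 6 \left(-2\right) = -42 - 12 = -54$)
$j{\left(x,a \right)} = 3 - \frac{-18 + x}{a + \frac{2}{x} + \frac{a}{x}}$ ($j{\left(x,a \right)} = 3 - \frac{x - 18}{a + \left(\frac{2}{x} + \frac{a}{x}\right)} = 3 - \frac{-18 + x}{a + \frac{2}{x} + \frac{a}{x}}$)
$h = \frac{10038}{5}$ ($h = -5 + \left(\frac{73}{5} - -1998\right) = -5 + \left(\frac{73}{5} + 1998\right) = -5 + \frac{10063}{5} = \frac{10038}{5} \approx 2007.6$)
$h + j{\left(19,-1 \right)} = \frac{10038}{5} + \frac{6 - 19^{2} + 3 \left(-1\right) + 18 \cdot 19 + 3 \left(-1\right) 19}{2 - 1 - 19} = \frac{10038}{5} + \frac{6 - 361 - 3 + 342 - 57}{2 - 1 - 19} = \frac{10038}{5} + \frac{6 - 361 - 3 + 342 - 57}{-18} = \frac{10038}{5} - - \frac{73}{18} = \frac{10038}{5} + \frac{73}{18} = \frac{181049}{90}$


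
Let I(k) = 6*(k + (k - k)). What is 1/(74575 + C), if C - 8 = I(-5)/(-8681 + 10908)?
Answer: 2227/166096311 ≈ 1.3408e-5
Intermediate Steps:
I(k) = 6*k (I(k) = 6*(k + 0) = 6*k)
C = 17786/2227 (C = 8 + (6*(-5))/(-8681 + 10908) = 8 - 30/2227 = 17786/2227 ≈ 7.9865)
1/(74575 + C) = 1/(74575 + 17786/2227) = 1/(166096311/2227) = 2227/166096311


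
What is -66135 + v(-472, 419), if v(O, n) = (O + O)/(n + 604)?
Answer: -67657049/1023 ≈ -66136.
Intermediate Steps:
v(O, n) = 2*O/(604 + n) (v(O, n) = (2*O)/(604 + n) = 2*O/(604 + n))
-66135 + v(-472, 419) = -66135 + 2*(-472)/(604 + 419) = -66135 + 2*(-472)/1023 = -66135 + 2*(-472)*(1/1023) = -66135 - 944/1023 = -67657049/1023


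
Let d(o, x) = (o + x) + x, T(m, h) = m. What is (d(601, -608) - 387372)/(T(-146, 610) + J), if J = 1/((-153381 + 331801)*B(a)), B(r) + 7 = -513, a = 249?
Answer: 11998937693600/4515215467 ≈ 2657.4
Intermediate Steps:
B(r) = -520 (B(r) = -7 - 513 = -520)
J = -1/92778400 (J = 1/((-153381 + 331801)*(-520)) = -1/520/178420 = (1/178420)*(-1/520) = -1/92778400 ≈ -1.0778e-8)
d(o, x) = o + 2*x
(d(601, -608) - 387372)/(T(-146, 610) + J) = ((601 + 2*(-608)) - 387372)/(-146 - 1/92778400) = ((601 - 1216) - 387372)/(-13545646401/92778400) = (-615 - 387372)*(-92778400/13545646401) = -387987*(-92778400/13545646401) = 11998937693600/4515215467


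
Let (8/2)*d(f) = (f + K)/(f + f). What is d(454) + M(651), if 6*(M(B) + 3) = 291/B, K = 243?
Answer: -6463397/2364432 ≈ -2.7336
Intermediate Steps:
M(B) = -3 + 97/(2*B) (M(B) = -3 + (291/B)/6 = -3 + 97/(2*B))
d(f) = (243 + f)/(8*f) (d(f) = ((f + 243)/(f + f))/4 = ((243 + f)/((2*f)))/4 = ((243 + f)*(1/(2*f)))/4 = ((243 + f)/(2*f))/4 = (243 + f)/(8*f))
d(454) + M(651) = (1/8)*(243 + 454)/454 + (-3 + (97/2)/651) = (1/8)*(1/454)*697 + (-3 + (97/2)*(1/651)) = 697/3632 + (-3 + 97/1302) = 697/3632 - 3809/1302 = -6463397/2364432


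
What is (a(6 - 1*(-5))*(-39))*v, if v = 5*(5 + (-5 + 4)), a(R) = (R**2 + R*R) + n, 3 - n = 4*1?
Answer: -187980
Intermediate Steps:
n = -1 (n = 3 - 4 = -1)
a(R) = -1 + 2*R**2 (a(R) = (R**2 + R*R) - 1 = (R**2 + R**2) - 1 = 2*R**2 - 1 = -1 + 2*R**2)
v = 20 (v = 5*(5 - 1) = 5*4 = 20)
(a(6 - 1*(-5))*(-39))*v = ((-1 + 2*(6 - 1*(-5))**2)*(-39))*20 = ((-1 + 2*(6 + 5)**2)*(-39))*20 = ((-1 + 2*11**2)*(-39))*20 = ((-1 + 2*121)*(-39))*20 = ((-1 + 242)*(-39))*20 = (241*(-39))*20 = -9399*20 = -187980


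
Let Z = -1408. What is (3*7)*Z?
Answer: -29568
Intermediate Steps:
(3*7)*Z = (3*7)*(-1408) = 21*(-1408) = -29568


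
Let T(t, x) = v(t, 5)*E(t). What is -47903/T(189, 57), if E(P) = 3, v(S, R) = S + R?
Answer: -47903/582 ≈ -82.308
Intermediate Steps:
v(S, R) = R + S
T(t, x) = 15 + 3*t (T(t, x) = (5 + t)*3 = 15 + 3*t)
-47903/T(189, 57) = -47903/(15 + 3*189) = -47903/(15 + 567) = -47903/582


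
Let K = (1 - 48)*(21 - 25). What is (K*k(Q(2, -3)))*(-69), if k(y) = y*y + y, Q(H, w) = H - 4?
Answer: -25944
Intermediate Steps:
Q(H, w) = -4 + H
k(y) = y + y**2 (k(y) = y**2 + y = y + y**2)
K = 188 (K = -47*(-4) = 188)
(K*k(Q(2, -3)))*(-69) = (188*((-4 + 2)*(1 + (-4 + 2))))*(-69) = (188*(-2*(1 - 2)))*(-69) = (188*(-2*(-1)))*(-69) = (188*2)*(-69) = 376*(-69) = -25944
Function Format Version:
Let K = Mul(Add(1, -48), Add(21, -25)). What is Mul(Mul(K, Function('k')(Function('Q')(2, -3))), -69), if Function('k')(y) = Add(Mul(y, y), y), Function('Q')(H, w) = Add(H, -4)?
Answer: -25944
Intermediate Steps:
Function('Q')(H, w) = Add(-4, H)
Function('k')(y) = Add(y, Pow(y, 2)) (Function('k')(y) = Add(Pow(y, 2), y) = Add(y, Pow(y, 2)))
K = 188 (K = Mul(-47, -4) = 188)
Mul(Mul(K, Function('k')(Function('Q')(2, -3))), -69) = Mul(Mul(188, Mul(Add(-4, 2), Add(1, Add(-4, 2)))), -69) = Mul(Mul(188, Mul(-2, Add(1, -2))), -69) = Mul(Mul(188, Mul(-2, -1)), -69) = Mul(Mul(188, 2), -69) = Mul(376, -69) = -25944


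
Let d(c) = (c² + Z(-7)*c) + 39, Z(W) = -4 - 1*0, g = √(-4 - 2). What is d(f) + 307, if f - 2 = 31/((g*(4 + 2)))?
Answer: 72911/216 ≈ 337.55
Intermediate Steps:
g = I*√6 (g = √(-6) = I*√6 ≈ 2.4495*I)
Z(W) = -4 (Z(W) = -4 + 0 = -4)
f = 2 - 31*I*√6/36 (f = 2 + 31/(((I*√6)*(4 + 2))) = 2 + 31/(((I*√6)*6)) = 2 + 31/((6*I*√6)) = 2 + 31*(-I*√6/36) = 2 - 31*I*√6/36 ≈ 2.0 - 2.1093*I)
d(c) = 39 + c² - 4*c (d(c) = (c² - 4*c) + 39 = 39 + c² - 4*c)
d(f) + 307 = (39 + (2 - 31*I*√6/36)² - 4*(2 - 31*I*√6/36)) + 307 = (39 + (2 - 31*I*√6/36)² + (-8 + 31*I*√6/9)) + 307 = (31 + (2 - 31*I*√6/36)² + 31*I*√6/9) + 307 = 338 + (2 - 31*I*√6/36)² + 31*I*√6/9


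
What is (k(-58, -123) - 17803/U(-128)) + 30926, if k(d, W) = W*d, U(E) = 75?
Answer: 2836697/75 ≈ 37823.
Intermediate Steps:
(k(-58, -123) - 17803/U(-128)) + 30926 = (-123*(-58) - 17803/75) + 30926 = (7134 - 17803*1/75) + 30926 = (7134 - 17803/75) + 30926 = 517247/75 + 30926 = 2836697/75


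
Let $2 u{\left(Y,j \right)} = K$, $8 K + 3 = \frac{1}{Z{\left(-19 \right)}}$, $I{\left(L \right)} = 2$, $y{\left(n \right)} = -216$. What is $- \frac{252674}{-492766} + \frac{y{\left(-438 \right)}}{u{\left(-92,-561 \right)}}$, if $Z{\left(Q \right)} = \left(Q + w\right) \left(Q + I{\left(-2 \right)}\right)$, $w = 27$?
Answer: $\frac{115855623961}{100770647} \approx 1149.7$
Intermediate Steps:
$Z{\left(Q \right)} = \left(2 + Q\right) \left(27 + Q\right)$ ($Z{\left(Q \right)} = \left(Q + 27\right) \left(Q + 2\right) = \left(27 + Q\right) \left(2 + Q\right) = \left(2 + Q\right) \left(27 + Q\right)$)
$K = - \frac{409}{1088}$ ($K = - \frac{3}{8} + \frac{1}{8 \left(54 + \left(-19\right)^{2} + 29 \left(-19\right)\right)} = - \frac{3}{8} + \frac{1}{8 \left(54 + 361 - 551\right)} = - \frac{3}{8} + \frac{1}{8 \left(-136\right)} = - \frac{3}{8} + \frac{1}{8} \left(- \frac{1}{136}\right) = - \frac{3}{8} - \frac{1}{1088} = - \frac{409}{1088} \approx -0.37592$)
$u{\left(Y,j \right)} = - \frac{409}{2176}$ ($u{\left(Y,j \right)} = \frac{1}{2} \left(- \frac{409}{1088}\right) = - \frac{409}{2176}$)
$- \frac{252674}{-492766} + \frac{y{\left(-438 \right)}}{u{\left(-92,-561 \right)}} = - \frac{252674}{-492766} - \frac{216}{- \frac{409}{2176}} = \left(-252674\right) \left(- \frac{1}{492766}\right) - - \frac{470016}{409} = \frac{126337}{246383} + \frac{470016}{409} = \frac{115855623961}{100770647}$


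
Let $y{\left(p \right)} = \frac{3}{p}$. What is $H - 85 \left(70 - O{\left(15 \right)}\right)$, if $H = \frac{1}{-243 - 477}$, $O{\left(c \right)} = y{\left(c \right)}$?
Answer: $- \frac{4271761}{720} \approx -5933.0$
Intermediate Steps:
$O{\left(c \right)} = \frac{3}{c}$
$H = - \frac{1}{720}$ ($H = \frac{1}{-720} = - \frac{1}{720} \approx -0.0013889$)
$H - 85 \left(70 - O{\left(15 \right)}\right) = - \frac{1}{720} - 85 \left(70 - \frac{3}{15}\right) = - \frac{1}{720} - 85 \left(70 - 3 \cdot \frac{1}{15}\right) = - \frac{1}{720} - 85 \left(70 - \frac{1}{5}\right) = - \frac{1}{720} - 5933 = - \frac{4271761}{720}$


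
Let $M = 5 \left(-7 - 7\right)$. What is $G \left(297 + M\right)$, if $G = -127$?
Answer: $-28829$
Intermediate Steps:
$M = -70$ ($M = 5 \left(-14\right) = -70$)
$G \left(297 + M\right) = - 127 \left(297 - 70\right) = \left(-127\right) 227 = -28829$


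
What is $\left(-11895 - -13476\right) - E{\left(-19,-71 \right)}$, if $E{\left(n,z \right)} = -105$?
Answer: $1686$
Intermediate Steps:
$\left(-11895 - -13476\right) - E{\left(-19,-71 \right)} = \left(-11895 - -13476\right) - -105 = \left(-11895 + 13476\right) + 105 = 1581 + 105 = 1686$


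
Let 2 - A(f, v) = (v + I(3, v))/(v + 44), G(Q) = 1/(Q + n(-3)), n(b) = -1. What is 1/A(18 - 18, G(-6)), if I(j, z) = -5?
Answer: 307/650 ≈ 0.47231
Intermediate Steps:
G(Q) = 1/(-1 + Q) (G(Q) = 1/(Q - 1) = 1/(-1 + Q))
A(f, v) = 2 - (-5 + v)/(44 + v) (A(f, v) = 2 - (v - 5)/(v + 44) = 2 - (-5 + v)/(44 + v))
1/A(18 - 18, G(-6)) = 1/((93 + 1/(-1 - 6))/(44 + 1/(-1 - 6))) = 1/((93 + 1/(-7))/(44 + 1/(-7))) = 1/((93 - 1/7)/(44 - 1/7)) = 1/((650/7)/(307/7)) = 1/((7/307)*(650/7)) = 1/(650/307) = 307/650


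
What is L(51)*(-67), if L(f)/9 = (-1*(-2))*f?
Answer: -61506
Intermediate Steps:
L(f) = 18*f (L(f) = 9*((-1*(-2))*f) = 9*(2*f) = 18*f)
L(51)*(-67) = (18*51)*(-67) = 918*(-67) = -61506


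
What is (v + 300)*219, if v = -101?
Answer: 43581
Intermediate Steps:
(v + 300)*219 = (-101 + 300)*219 = 199*219 = 43581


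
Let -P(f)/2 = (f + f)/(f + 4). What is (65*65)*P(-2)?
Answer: 16900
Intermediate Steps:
P(f) = -4*f/(4 + f) (P(f) = -2*(f + f)/(f + 4) = -2*2*f/(4 + f) = -4*f/(4 + f))
(65*65)*P(-2) = (65*65)*(-4*(-2)/(4 - 2)) = 4225*(-4*(-2)/2) = 4225*(-4*(-2)*½) = 4225*4 = 16900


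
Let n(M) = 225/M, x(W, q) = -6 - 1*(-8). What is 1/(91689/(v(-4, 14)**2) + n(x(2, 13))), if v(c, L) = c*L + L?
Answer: 588/96713 ≈ 0.0060798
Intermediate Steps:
v(c, L) = L + L*c (v(c, L) = L*c + L = L + L*c)
x(W, q) = 2 (x(W, q) = -6 + 8 = 2)
1/(91689/(v(-4, 14)**2) + n(x(2, 13))) = 1/(91689/((14*(1 - 4))**2) + 225/2) = 1/(91689/((14*(-3))**2) + 225*(1/2)) = 1/(91689/((-42)**2) + 225/2) = 1/(91689/1764 + 225/2) = 1/(91689*(1/1764) + 225/2) = 1/(30563/588 + 225/2) = 1/(96713/588) = 588/96713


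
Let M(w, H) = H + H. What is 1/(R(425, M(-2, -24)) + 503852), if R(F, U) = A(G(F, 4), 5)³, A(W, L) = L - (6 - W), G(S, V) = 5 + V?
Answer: 1/504364 ≈ 1.9827e-6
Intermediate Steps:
A(W, L) = -6 + L + W (A(W, L) = L + (-6 + W) = -6 + L + W)
M(w, H) = 2*H
R(F, U) = 512 (R(F, U) = (-6 + 5 + (5 + 4))³ = (-6 + 5 + 9)³ = 8³ = 512)
1/(R(425, M(-2, -24)) + 503852) = 1/(512 + 503852) = 1/504364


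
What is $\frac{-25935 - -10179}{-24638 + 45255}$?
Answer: $- \frac{15756}{20617} \approx -0.76422$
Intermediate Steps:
$\frac{-25935 - -10179}{-24638 + 45255} = \frac{-25935 + 10179}{20617} = \left(-15756\right) \frac{1}{20617} = - \frac{15756}{20617}$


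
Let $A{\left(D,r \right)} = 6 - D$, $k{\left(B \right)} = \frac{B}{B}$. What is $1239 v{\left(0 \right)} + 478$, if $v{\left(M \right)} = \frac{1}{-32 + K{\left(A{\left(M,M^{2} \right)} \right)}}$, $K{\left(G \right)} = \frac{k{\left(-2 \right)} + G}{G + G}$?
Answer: $\frac{165338}{377} \approx 438.56$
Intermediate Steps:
$k{\left(B \right)} = 1$
$K{\left(G \right)} = \frac{1 + G}{2 G}$ ($K{\left(G \right)} = \frac{1 + G}{G + G} = \frac{1 + G}{2 G}$)
$v{\left(M \right)} = \frac{1}{-32 + \frac{7 - M}{2 \left(6 - M\right)}}$ ($v{\left(M \right)} = \frac{1}{-32 + \frac{1 - \left(-6 + M\right)}{2 \left(6 - M\right)}} = \frac{1}{-32 + \frac{7 - M}{2 \left(6 - M\right)}}$)
$1239 v{\left(0 \right)} + 478 = 1239 \frac{2 \left(6 - 0\right)}{-377 + 63 \cdot 0} + 478 = 1239 \frac{2 \left(6 + 0\right)}{-377 + 0} + 478 = 1239 \cdot 2 \frac{1}{-377} \cdot 6 + 478 = 1239 \cdot 2 \left(- \frac{1}{377}\right) 6 + 478 = 1239 \left(- \frac{12}{377}\right) + 478 = - \frac{14868}{377} + 478 = \frac{165338}{377}$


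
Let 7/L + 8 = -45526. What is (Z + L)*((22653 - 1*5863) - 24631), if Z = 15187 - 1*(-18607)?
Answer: -12065542529749/45534 ≈ -2.6498e+8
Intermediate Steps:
Z = 33794 (Z = 15187 + 18607 = 33794)
L = -7/45534 (L = 7/(-8 - 45526) = 7/(-45534) = 7*(-1/45534) = -7/45534 ≈ -0.00015373)
(Z + L)*((22653 - 1*5863) - 24631) = (33794 - 7/45534)*((22653 - 1*5863) - 24631) = 1538775989*((22653 - 5863) - 24631)/45534 = 1538775989*(16790 - 24631)/45534 = (1538775989/45534)*(-7841) = -12065542529749/45534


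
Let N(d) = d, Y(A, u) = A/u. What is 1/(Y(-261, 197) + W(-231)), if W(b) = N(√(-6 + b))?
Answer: -17139/3088618 - 38809*I*√237/9265854 ≈ -0.0055491 - 0.064479*I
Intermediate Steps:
W(b) = √(-6 + b)
1/(Y(-261, 197) + W(-231)) = 1/(-261/197 + √(-6 - 231)) = 1/(-261*1/197 + √(-237)) = 1/(-261/197 + I*√237)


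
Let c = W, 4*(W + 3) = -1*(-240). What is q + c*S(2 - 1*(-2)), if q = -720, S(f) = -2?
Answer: -834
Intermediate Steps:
W = 57 (W = -3 + (-1*(-240))/4 = -3 + (1/4)*240 = -3 + 60 = 57)
c = 57
q + c*S(2 - 1*(-2)) = -720 + 57*(-2) = -720 - 114 = -834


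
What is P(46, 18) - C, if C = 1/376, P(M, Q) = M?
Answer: 17295/376 ≈ 45.997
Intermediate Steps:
C = 1/376 ≈ 0.0026596
P(46, 18) - C = 46 - 1*1/376 = 46 - 1/376 = 17295/376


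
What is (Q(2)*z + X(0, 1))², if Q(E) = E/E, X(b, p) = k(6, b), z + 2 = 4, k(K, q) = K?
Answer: 64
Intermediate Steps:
z = 2 (z = -2 + 4 = 2)
X(b, p) = 6
Q(E) = 1
(Q(2)*z + X(0, 1))² = (1*2 + 6)² = (2 + 6)² = 8² = 64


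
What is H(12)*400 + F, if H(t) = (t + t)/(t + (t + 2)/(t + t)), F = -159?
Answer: 91191/151 ≈ 603.91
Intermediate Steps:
H(t) = 2*t/(t + (2 + t)/(2*t)) (H(t) = (2*t)/(t + (2 + t)/((2*t))) = (2*t)/(t + (2 + t)*(1/(2*t))) = (2*t)/(t + (2 + t)/(2*t)) = 2*t/(t + (2 + t)/(2*t)))
H(12)*400 + F = (4*12²/(2 + 12 + 2*12²))*400 - 159 = (4*144/(2 + 12 + 2*144))*400 - 159 = (4*144/(2 + 12 + 288))*400 - 159 = (4*144/302)*400 - 159 = (4*144*(1/302))*400 - 159 = (288/151)*400 - 159 = 115200/151 - 159 = 91191/151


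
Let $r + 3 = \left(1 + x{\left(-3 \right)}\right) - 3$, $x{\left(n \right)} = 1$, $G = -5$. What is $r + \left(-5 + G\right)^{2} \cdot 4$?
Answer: $396$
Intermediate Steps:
$r = -4$ ($r = -3 + \left(\left(1 + 1\right) - 3\right) = -3 + \left(2 - 3\right) = -3 - 1 = -4$)
$r + \left(-5 + G\right)^{2} \cdot 4 = -4 + \left(-5 - 5\right)^{2} \cdot 4 = -4 + \left(-10\right)^{2} \cdot 4 = -4 + 100 \cdot 4 = -4 + 400 = 396$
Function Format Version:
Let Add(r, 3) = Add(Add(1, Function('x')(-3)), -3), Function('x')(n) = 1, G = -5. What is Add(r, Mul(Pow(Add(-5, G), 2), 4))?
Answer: 396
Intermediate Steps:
r = -4 (r = Add(-3, Add(Add(1, 1), -3)) = Add(-3, Add(2, -3)) = Add(-3, -1) = -4)
Add(r, Mul(Pow(Add(-5, G), 2), 4)) = Add(-4, Mul(Pow(Add(-5, -5), 2), 4)) = Add(-4, Mul(Pow(-10, 2), 4)) = Add(-4, Mul(100, 4)) = Add(-4, 400) = 396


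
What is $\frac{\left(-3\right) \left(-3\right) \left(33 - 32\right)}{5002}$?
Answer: $\frac{9}{5002} \approx 0.0017993$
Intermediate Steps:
$\frac{\left(-3\right) \left(-3\right) \left(33 - 32\right)}{5002} = 9 \cdot 1 \cdot \frac{1}{5002} = 9 \cdot \frac{1}{5002} = \frac{9}{5002}$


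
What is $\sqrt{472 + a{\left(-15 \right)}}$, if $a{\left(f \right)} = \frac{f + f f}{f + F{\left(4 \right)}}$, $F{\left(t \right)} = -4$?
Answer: $\frac{\sqrt{166402}}{19} \approx 21.47$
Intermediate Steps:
$a{\left(f \right)} = \frac{f + f^{2}}{-4 + f}$ ($a{\left(f \right)} = \frac{f + f f}{f - 4} = \frac{f + f^{2}}{-4 + f}$)
$\sqrt{472 + a{\left(-15 \right)}} = \sqrt{472 - \frac{15 \left(1 - 15\right)}{-4 - 15}} = \sqrt{472 - 15 \frac{1}{-19} \left(-14\right)} = \sqrt{472 - \left(- \frac{15}{19}\right) \left(-14\right)} = \sqrt{472 - \frac{210}{19}} = \sqrt{\frac{8758}{19}} = \frac{\sqrt{166402}}{19}$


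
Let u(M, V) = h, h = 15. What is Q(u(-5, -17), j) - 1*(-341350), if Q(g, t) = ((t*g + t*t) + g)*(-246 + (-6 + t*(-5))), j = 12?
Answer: 235582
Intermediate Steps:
u(M, V) = 15
Q(g, t) = (-252 - 5*t)*(g + t**2 + g*t) (Q(g, t) = ((g*t + t**2) + g)*(-246 + (-6 - 5*t)) = ((t**2 + g*t) + g)*(-252 - 5*t) = (g + t**2 + g*t)*(-252 - 5*t) = (-252 - 5*t)*(g + t**2 + g*t))
Q(u(-5, -17), j) - 1*(-341350) = (-252*15 - 252*12**2 - 5*12**3 - 257*15*12 - 5*15*12**2) - 1*(-341350) = (-3780 - 252*144 - 5*1728 - 46260 - 5*15*144) + 341350 = (-3780 - 36288 - 8640 - 46260 - 10800) + 341350 = -105768 + 341350 = 235582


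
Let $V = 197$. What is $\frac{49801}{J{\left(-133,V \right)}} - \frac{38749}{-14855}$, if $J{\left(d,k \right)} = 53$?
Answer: $\frac{741847552}{787315} \approx 942.25$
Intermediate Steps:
$\frac{49801}{J{\left(-133,V \right)}} - \frac{38749}{-14855} = \frac{49801}{53} - \frac{38749}{-14855} = 49801 \cdot \frac{1}{53} - - \frac{38749}{14855} = \frac{49801}{53} + \frac{38749}{14855} = \frac{741847552}{787315}$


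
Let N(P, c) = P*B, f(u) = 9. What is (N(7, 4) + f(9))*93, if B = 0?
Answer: 837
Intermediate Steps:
N(P, c) = 0 (N(P, c) = P*0 = 0)
(N(7, 4) + f(9))*93 = (0 + 9)*93 = 9*93 = 837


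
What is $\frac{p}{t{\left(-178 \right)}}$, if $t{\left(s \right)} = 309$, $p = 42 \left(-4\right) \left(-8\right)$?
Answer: $\frac{448}{103} \approx 4.3495$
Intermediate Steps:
$p = 1344$ ($p = \left(-168\right) \left(-8\right) = 1344$)
$\frac{p}{t{\left(-178 \right)}} = \frac{1344}{309} = 1344 \cdot \frac{1}{309} = \frac{448}{103}$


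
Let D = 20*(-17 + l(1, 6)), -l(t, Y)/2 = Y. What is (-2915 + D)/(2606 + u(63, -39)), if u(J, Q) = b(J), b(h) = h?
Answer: -3495/2669 ≈ -1.3095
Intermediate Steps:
l(t, Y) = -2*Y
u(J, Q) = J
D = -580 (D = 20*(-17 - 2*6) = 20*(-17 - 12) = 20*(-29) = -580)
(-2915 + D)/(2606 + u(63, -39)) = (-2915 - 580)/(2606 + 63) = -3495/2669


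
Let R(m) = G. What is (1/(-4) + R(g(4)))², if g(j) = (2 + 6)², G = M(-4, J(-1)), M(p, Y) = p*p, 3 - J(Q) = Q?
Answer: 3969/16 ≈ 248.06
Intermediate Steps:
J(Q) = 3 - Q
M(p, Y) = p²
G = 16 (G = (-4)² = 16)
g(j) = 64 (g(j) = 8² = 64)
R(m) = 16
(1/(-4) + R(g(4)))² = (1/(-4) + 16)² = (-¼ + 16)² = (63/4)² = 3969/16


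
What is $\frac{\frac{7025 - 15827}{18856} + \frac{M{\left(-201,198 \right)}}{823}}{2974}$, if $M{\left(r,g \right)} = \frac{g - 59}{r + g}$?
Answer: $- \frac{12176561}{69227974968} \approx -0.00017589$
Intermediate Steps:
$M{\left(r,g \right)} = \frac{-59 + g}{g + r}$
$\frac{\frac{7025 - 15827}{18856} + \frac{M{\left(-201,198 \right)}}{823}}{2974} = \frac{\frac{7025 - 15827}{18856} + \frac{\frac{1}{198 - 201} \left(-59 + 198\right)}{823}}{2974} = \left(\left(7025 - 15827\right) \frac{1}{18856} + \frac{1}{-3} \cdot 139 \cdot \frac{1}{823}\right) \frac{1}{2974} = \left(\left(-8802\right) \frac{1}{18856} + \left(- \frac{1}{3}\right) 139 \cdot \frac{1}{823}\right) \frac{1}{2974} = \left(- \frac{4401}{9428} - \frac{139}{2469}\right) \frac{1}{2974} = \left(- \frac{12176561}{23277732}\right) \frac{1}{2974} = - \frac{12176561}{69227974968}$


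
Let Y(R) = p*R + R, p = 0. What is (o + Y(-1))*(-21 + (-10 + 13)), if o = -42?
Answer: 774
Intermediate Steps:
Y(R) = R (Y(R) = 0*R + R = 0 + R = R)
(o + Y(-1))*(-21 + (-10 + 13)) = (-42 - 1)*(-21 + (-10 + 13)) = -43*(-21 + 3) = -43*(-18) = 774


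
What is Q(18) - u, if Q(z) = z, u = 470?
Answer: -452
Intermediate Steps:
Q(18) - u = 18 - 1*470 = 18 - 470 = -452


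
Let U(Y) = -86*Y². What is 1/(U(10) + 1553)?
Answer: -1/7047 ≈ -0.00014190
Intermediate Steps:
1/(U(10) + 1553) = 1/(-86*10² + 1553) = 1/(-86*100 + 1553) = 1/(-8600 + 1553) = 1/(-7047) = -1/7047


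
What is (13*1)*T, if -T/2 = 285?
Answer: -7410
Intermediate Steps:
T = -570 (T = -2*285 = -570)
(13*1)*T = (13*1)*(-570) = 13*(-570) = -7410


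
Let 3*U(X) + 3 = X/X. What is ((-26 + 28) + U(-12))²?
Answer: 16/9 ≈ 1.7778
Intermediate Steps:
U(X) = -⅔ (U(X) = -1 + (X/X)/3 = -1 + (⅓)*1 = -1 + ⅓ = -⅔)
((-26 + 28) + U(-12))² = ((-26 + 28) - ⅔)² = (2 - ⅔)² = (4/3)² = 16/9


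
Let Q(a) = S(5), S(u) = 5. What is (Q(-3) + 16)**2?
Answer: 441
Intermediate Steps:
Q(a) = 5
(Q(-3) + 16)**2 = (5 + 16)**2 = 21**2 = 441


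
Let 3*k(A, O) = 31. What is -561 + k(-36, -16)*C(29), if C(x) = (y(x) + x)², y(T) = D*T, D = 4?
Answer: 650092/3 ≈ 2.1670e+5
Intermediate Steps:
y(T) = 4*T
k(A, O) = 31/3 (k(A, O) = (⅓)*31 = 31/3)
C(x) = 25*x² (C(x) = (4*x + x)² = (5*x)² = 25*x²)
-561 + k(-36, -16)*C(29) = -561 + 31*(25*29²)/3 = -561 + 31*(25*841)/3 = -561 + (31/3)*21025 = -561 + 651775/3 = 650092/3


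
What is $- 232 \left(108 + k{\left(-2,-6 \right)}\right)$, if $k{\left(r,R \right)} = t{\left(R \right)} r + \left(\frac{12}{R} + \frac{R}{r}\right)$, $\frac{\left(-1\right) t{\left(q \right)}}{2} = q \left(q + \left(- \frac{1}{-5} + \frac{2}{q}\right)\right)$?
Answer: $- \frac{297192}{5} \approx -59438.0$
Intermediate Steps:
$t{\left(q \right)} = - 2 q \left(\frac{1}{5} + q + \frac{2}{q}\right)$ ($t{\left(q \right)} = - 2 q \left(q + \left(- \frac{1}{-5} + \frac{2}{q}\right)\right) = - 2 q \left(q + \left(\left(-1\right) \left(- \frac{1}{5}\right) + \frac{2}{q}\right)\right) = - 2 q \left(q + \left(\frac{1}{5} + \frac{2}{q}\right)\right) = - 2 q \left(\frac{1}{5} + q + \frac{2}{q}\right)$)
$k{\left(r,R \right)} = \frac{12}{R} + \frac{R}{r} + r \left(-4 - 2 R^{2} - \frac{2 R}{5}\right)$ ($k{\left(r,R \right)} = \left(-4 - 2 R^{2} - \frac{2 R}{5}\right) r + \left(\frac{12}{R} + \frac{R}{r}\right) = r \left(-4 - 2 R^{2} - \frac{2 R}{5}\right) + \left(\frac{12}{R} + \frac{R}{r}\right) = \frac{12}{R} + \frac{R}{r} + r \left(-4 - 2 R^{2} - \frac{2 R}{5}\right)$)
$- 232 \left(108 + k{\left(-2,-6 \right)}\right) = - 232 \left(108 - \left(-8 - 144 - 3 + 2 + \frac{24}{5}\right)\right) = - 232 \left(108 - \left(- \frac{21}{5} - 144\right)\right) = - 232 \left(108 + \left(8 - 2 + 3 + 144 - \frac{24}{5}\right)\right) = - 232 \left(108 + \frac{741}{5}\right) = \left(-232\right) \frac{1281}{5} = - \frac{297192}{5}$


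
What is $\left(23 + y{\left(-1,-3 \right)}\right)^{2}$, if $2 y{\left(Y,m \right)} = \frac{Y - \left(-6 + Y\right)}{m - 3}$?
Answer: $\frac{2025}{4} \approx 506.25$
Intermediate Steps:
$y{\left(Y,m \right)} = \frac{3}{-3 + m}$ ($y{\left(Y,m \right)} = \frac{\left(Y - \left(-6 + Y\right)\right) \frac{1}{m - 3}}{2} = \frac{6 \frac{1}{-3 + m}}{2} = \frac{3}{-3 + m}$)
$\left(23 + y{\left(-1,-3 \right)}\right)^{2} = \left(23 + \frac{3}{-3 - 3}\right)^{2} = \left(23 + \frac{3}{-6}\right)^{2} = \left(23 + 3 \left(- \frac{1}{6}\right)\right)^{2} = \left(23 - \frac{1}{2}\right)^{2} = \left(\frac{45}{2}\right)^{2} = \frac{2025}{4}$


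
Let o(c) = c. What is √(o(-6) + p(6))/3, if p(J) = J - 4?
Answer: 2*I/3 ≈ 0.66667*I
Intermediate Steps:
p(J) = -4 + J
√(o(-6) + p(6))/3 = √(-6 + (-4 + 6))/3 = √(-6 + 2)/3 = √(-4)/3 = (2*I)/3 = 2*I/3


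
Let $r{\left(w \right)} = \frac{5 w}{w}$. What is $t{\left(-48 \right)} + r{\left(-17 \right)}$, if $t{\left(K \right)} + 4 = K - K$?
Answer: $1$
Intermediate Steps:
$r{\left(w \right)} = 5$
$t{\left(K \right)} = -4$ ($t{\left(K \right)} = -4 + \left(K - K\right) = -4 + 0 = -4$)
$t{\left(-48 \right)} + r{\left(-17 \right)} = -4 + 5 = 1$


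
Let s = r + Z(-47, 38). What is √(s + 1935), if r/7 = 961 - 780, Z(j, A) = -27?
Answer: 5*√127 ≈ 56.347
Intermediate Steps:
r = 1267 (r = 7*(961 - 780) = 7*181 = 1267)
s = 1240 (s = 1267 - 27 = 1240)
√(s + 1935) = √(1240 + 1935) = √3175 = 5*√127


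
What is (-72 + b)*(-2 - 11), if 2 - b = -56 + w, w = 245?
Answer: 3367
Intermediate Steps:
b = -187 (b = 2 - (-56 + 245) = 2 - 1*189 = 2 - 189 = -187)
(-72 + b)*(-2 - 11) = (-72 - 187)*(-2 - 11) = -259*(-13) = 3367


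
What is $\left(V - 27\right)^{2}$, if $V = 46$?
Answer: $361$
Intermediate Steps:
$\left(V - 27\right)^{2} = \left(46 - 27\right)^{2} = 19^{2} = 361$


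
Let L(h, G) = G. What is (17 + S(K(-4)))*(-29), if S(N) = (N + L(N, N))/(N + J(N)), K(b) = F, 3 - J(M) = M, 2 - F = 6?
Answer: -1247/3 ≈ -415.67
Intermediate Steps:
F = -4 (F = 2 - 1*6 = 2 - 6 = -4)
J(M) = 3 - M
K(b) = -4
S(N) = 2*N/3 (S(N) = (N + N)/(N + (3 - N)) = (2*N)/3 = (2*N)*(1/3) = 2*N/3)
(17 + S(K(-4)))*(-29) = (17 + (2/3)*(-4))*(-29) = (17 - 8/3)*(-29) = (43/3)*(-29) = -1247/3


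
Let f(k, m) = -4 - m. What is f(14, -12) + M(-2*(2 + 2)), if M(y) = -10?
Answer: -2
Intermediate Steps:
f(14, -12) + M(-2*(2 + 2)) = (-4 - 1*(-12)) - 10 = (-4 + 12) - 10 = 8 - 10 = -2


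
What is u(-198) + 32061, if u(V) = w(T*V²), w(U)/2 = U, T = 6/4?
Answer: 149673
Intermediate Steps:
T = 3/2 (T = 6*(¼) = 3/2 ≈ 1.5000)
w(U) = 2*U
u(V) = 3*V² (u(V) = 2*(3*V²/2) = 3*V²)
u(-198) + 32061 = 3*(-198)² + 32061 = 3*39204 + 32061 = 117612 + 32061 = 149673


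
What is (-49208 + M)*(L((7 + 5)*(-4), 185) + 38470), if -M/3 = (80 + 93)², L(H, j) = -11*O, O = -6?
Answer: -5356311320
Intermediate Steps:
L(H, j) = 66 (L(H, j) = -11*(-6) = 66)
M = -89787 (M = -3*(80 + 93)² = -3*173² = -3*29929 = -89787)
(-49208 + M)*(L((7 + 5)*(-4), 185) + 38470) = (-49208 - 89787)*(66 + 38470) = -138995*38536 = -5356311320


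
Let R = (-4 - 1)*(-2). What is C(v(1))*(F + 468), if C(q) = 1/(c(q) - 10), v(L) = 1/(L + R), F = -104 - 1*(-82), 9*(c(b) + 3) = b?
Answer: -22077/643 ≈ -34.334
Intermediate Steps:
c(b) = -3 + b/9
F = -22 (F = -104 + 82 = -22)
R = 10 (R = -5*(-2) = 10)
v(L) = 1/(10 + L) (v(L) = 1/(L + 10) = 1/(10 + L))
C(q) = 1/(-13 + q/9) (C(q) = 1/((-3 + q/9) - 10) = 1/(-13 + q/9))
C(v(1))*(F + 468) = (9/(-117 + 1/(10 + 1)))*(-22 + 468) = (9/(-117 + 1/11))*446 = (9/(-1286/11))*446 = (9*(-11/1286))*446 = -99/1286*446 = -22077/643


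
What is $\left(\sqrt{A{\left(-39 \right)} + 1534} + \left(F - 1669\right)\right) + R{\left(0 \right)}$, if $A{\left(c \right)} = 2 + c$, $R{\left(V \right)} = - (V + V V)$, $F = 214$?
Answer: $-1455 + \sqrt{1497} \approx -1416.3$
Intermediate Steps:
$R{\left(V \right)} = - V - V^{2}$ ($R{\left(V \right)} = - (V + V^{2}) = - V - V^{2}$)
$\left(\sqrt{A{\left(-39 \right)} + 1534} + \left(F - 1669\right)\right) + R{\left(0 \right)} = \left(\sqrt{\left(2 - 39\right) + 1534} + \left(214 - 1669\right)\right) - 0 \left(1 + 0\right) = \left(\sqrt{-37 + 1534} - 1455\right) - 0 \cdot 1 = \left(\sqrt{1497} - 1455\right) + 0 = \left(-1455 + \sqrt{1497}\right) + 0 = -1455 + \sqrt{1497}$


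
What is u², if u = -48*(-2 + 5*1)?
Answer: 20736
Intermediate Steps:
u = -144 (u = -48*(-2 + 5) = -48*3 = -144)
u² = (-144)² = 20736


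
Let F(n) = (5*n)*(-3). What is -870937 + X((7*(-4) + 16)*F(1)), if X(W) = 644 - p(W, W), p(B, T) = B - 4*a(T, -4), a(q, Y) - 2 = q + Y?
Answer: -869761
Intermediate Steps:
F(n) = -15*n
a(q, Y) = 2 + Y + q (a(q, Y) = 2 + (q + Y) = 2 + (Y + q) = 2 + Y + q)
p(B, T) = 8 + B - 4*T (p(B, T) = B - 4*(2 - 4 + T) = B - 4*(-2 + T) = B + (8 - 4*T) = 8 + B - 4*T)
X(W) = 636 + 3*W (X(W) = 644 - (8 + W - 4*W) = 644 - (8 - 3*W) = 644 + (-8 + 3*W) = 636 + 3*W)
-870937 + X((7*(-4) + 16)*F(1)) = -870937 + (636 + 3*((7*(-4) + 16)*(-15*1))) = -870937 + (636 + 3*((-28 + 16)*(-15))) = -870937 + (636 + 3*(-12*(-15))) = -870937 + (636 + 3*180) = -870937 + (636 + 540) = -870937 + 1176 = -869761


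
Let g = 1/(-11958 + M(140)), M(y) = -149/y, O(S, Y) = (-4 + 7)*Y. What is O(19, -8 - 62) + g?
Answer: -351596630/1674269 ≈ -210.00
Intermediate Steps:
O(S, Y) = 3*Y
g = -140/1674269 (g = 1/(-11958 - 149/140) = 1/(-1674269/140) = -140/1674269 ≈ -8.3619e-5)
O(19, -8 - 62) + g = 3*(-8 - 62) - 140/1674269 = 3*(-70) - 140/1674269 = -210 - 140/1674269 = -351596630/1674269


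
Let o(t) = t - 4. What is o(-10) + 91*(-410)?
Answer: -37324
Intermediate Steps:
o(t) = -4 + t
o(-10) + 91*(-410) = (-4 - 10) + 91*(-410) = -14 - 37310 = -37324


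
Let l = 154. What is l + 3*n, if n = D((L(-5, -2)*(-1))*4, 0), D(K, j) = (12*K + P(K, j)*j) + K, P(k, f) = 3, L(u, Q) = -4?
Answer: 778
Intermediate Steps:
D(K, j) = 3*j + 13*K (D(K, j) = (12*K + 3*j) + K = (3*j + 12*K) + K = 3*j + 13*K)
n = 208 (n = 3*0 + 13*(-4*(-1)*4) = 0 + 13*(4*4) = 0 + 13*16 = 0 + 208 = 208)
l + 3*n = 154 + 3*208 = 154 + 624 = 778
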